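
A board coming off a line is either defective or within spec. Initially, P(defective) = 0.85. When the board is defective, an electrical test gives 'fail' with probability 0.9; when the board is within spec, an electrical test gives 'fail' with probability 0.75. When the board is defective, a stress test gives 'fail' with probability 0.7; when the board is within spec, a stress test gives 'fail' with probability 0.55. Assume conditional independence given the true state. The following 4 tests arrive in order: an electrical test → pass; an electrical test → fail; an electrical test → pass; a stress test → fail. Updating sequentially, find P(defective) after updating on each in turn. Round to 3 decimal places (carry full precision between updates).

After an electrical test='pass': P(defective) = 0.1·0.8500 / (0.1·0.8500 + 0.25·0.1500) ≈ 0.6939
After an electrical test='fail': P(defective) = 0.9·0.6939 / (0.9·0.6939 + 0.75·0.3061) ≈ 0.7312
After an electrical test='pass': P(defective) = 0.1·0.7312 / (0.1·0.7312 + 0.25·0.2688) ≈ 0.5211
After a stress test='fail': P(defective) = 0.7·0.5211 / (0.7·0.5211 + 0.55·0.4789) ≈ 0.5807

0.581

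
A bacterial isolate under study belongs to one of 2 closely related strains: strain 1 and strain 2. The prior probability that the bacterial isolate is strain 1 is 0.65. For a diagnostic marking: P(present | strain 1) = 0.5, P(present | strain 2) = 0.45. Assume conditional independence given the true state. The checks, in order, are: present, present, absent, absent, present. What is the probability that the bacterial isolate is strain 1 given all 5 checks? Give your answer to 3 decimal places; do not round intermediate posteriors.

0.678

After 'present': P(strain 1) = 0.5·0.6500 / (0.5·0.6500 + 0.45·0.3500) ≈ 0.6736
After 'present': P(strain 1) = 0.5·0.6736 / (0.5·0.6736 + 0.45·0.3264) ≈ 0.6963
After 'absent': P(strain 1) = 0.5·0.6963 / (0.5·0.6963 + 0.55·0.3037) ≈ 0.6758
After 'absent': P(strain 1) = 0.5·0.6758 / (0.5·0.6758 + 0.55·0.3242) ≈ 0.6546
After 'present': P(strain 1) = 0.5·0.6546 / (0.5·0.6546 + 0.45·0.3454) ≈ 0.6780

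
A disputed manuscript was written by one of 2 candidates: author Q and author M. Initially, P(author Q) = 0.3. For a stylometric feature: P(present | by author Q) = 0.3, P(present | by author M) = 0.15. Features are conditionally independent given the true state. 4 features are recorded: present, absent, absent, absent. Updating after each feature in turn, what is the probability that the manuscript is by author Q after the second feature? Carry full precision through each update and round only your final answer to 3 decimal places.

0.414

After 'present': P(author Q) = 0.3·0.3000 / (0.3·0.3000 + 0.15·0.7000) ≈ 0.4615
After 'absent': P(author Q) = 0.7·0.4615 / (0.7·0.4615 + 0.85·0.5385) ≈ 0.4138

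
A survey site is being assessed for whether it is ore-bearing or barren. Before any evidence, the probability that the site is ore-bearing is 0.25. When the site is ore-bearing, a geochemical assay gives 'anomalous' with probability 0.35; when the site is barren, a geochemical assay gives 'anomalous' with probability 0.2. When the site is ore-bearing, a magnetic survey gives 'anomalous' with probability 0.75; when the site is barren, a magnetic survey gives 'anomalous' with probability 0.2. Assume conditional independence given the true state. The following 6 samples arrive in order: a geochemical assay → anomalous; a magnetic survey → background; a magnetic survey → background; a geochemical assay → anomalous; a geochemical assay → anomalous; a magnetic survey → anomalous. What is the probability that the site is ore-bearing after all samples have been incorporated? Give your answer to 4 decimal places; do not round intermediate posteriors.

0.3955

After a geochemical assay='anomalous': P(ore) = 0.35·0.2500 / (0.35·0.2500 + 0.2·0.7500) ≈ 0.3684
After a magnetic survey='background': P(ore) = 0.25·0.3684 / (0.25·0.3684 + 0.8·0.6316) ≈ 0.1542
After a magnetic survey='background': P(ore) = 0.25·0.1542 / (0.25·0.1542 + 0.8·0.8458) ≈ 0.0539
After a geochemical assay='anomalous': P(ore) = 0.35·0.0539 / (0.35·0.0539 + 0.2·0.9461) ≈ 0.0907
After a geochemical assay='anomalous': P(ore) = 0.35·0.0907 / (0.35·0.0907 + 0.2·0.9093) ≈ 0.1485
After a magnetic survey='anomalous': P(ore) = 0.75·0.1485 / (0.75·0.1485 + 0.2·0.8515) ≈ 0.3955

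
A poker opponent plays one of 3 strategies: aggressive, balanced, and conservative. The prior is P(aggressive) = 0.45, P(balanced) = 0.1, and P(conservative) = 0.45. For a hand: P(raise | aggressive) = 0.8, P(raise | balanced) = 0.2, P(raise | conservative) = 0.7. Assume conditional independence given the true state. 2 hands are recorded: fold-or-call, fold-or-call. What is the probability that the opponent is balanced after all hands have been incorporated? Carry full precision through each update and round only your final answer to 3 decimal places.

Apply Bayes' rule sequentially, carrying P(balanced) forward.
After 'fold-or-call': normaliser = 0.2·0.4500 + 0.8·0.1000 + 0.3·0.4500; P(aggressive) ≈ 0.2951, P(balanced) ≈ 0.2623, P(conservative) ≈ 0.4426
After 'fold-or-call': normaliser = 0.2·0.2951 + 0.8·0.2623 + 0.3·0.4426; P(aggressive) ≈ 0.1469, P(balanced) ≈ 0.5224, P(conservative) ≈ 0.3306

0.522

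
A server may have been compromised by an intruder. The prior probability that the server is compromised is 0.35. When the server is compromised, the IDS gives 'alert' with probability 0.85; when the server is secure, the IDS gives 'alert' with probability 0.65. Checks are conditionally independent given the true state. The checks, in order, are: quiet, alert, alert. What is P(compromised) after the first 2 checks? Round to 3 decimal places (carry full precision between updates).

Each posterior becomes the prior for the next update.
After 'quiet': P(compromised) = 0.15·0.3500 / (0.15·0.3500 + 0.35·0.6500) ≈ 0.1875
After 'alert': P(compromised) = 0.85·0.1875 / (0.85·0.1875 + 0.65·0.8125) ≈ 0.2318

0.232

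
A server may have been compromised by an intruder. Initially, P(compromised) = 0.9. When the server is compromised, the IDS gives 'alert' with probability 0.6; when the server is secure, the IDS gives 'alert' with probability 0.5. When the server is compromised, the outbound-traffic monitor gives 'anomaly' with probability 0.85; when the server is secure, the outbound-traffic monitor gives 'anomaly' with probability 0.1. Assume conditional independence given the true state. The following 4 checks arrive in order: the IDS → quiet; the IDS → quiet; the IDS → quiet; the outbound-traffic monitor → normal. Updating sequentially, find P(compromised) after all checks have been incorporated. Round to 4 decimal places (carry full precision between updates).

Each posterior becomes the prior for the next update.
After the IDS='quiet': P(compromised) = 0.4·0.9000 / (0.4·0.9000 + 0.5·0.1000) ≈ 0.8780
After the IDS='quiet': P(compromised) = 0.4·0.8780 / (0.4·0.8780 + 0.5·0.1220) ≈ 0.8521
After the IDS='quiet': P(compromised) = 0.4·0.8521 / (0.4·0.8521 + 0.5·0.1479) ≈ 0.8217
After the outbound-traffic monitor='normal': P(compromised) = 0.15·0.8217 / (0.15·0.8217 + 0.9·0.1783) ≈ 0.4344

0.4344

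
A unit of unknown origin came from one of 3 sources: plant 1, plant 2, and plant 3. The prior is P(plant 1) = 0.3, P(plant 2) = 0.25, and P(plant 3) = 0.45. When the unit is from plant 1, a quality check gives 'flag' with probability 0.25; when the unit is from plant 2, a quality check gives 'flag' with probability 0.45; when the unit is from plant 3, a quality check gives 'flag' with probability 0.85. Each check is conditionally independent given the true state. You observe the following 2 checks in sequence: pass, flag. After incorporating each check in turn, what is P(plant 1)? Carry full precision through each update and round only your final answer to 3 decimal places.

Each posterior becomes the prior for the next update.
After 'pass': normaliser = 0.75·0.3000 + 0.55·0.2500 + 0.15·0.4500; P(plant 1) ≈ 0.5233, P(plant 2) ≈ 0.3198, P(plant 3) ≈ 0.1570
After 'flag': normaliser = 0.25·0.5233 + 0.45·0.3198 + 0.85·0.1570; P(plant 1) ≈ 0.3205, P(plant 2) ≈ 0.3526, P(plant 3) ≈ 0.3269

0.321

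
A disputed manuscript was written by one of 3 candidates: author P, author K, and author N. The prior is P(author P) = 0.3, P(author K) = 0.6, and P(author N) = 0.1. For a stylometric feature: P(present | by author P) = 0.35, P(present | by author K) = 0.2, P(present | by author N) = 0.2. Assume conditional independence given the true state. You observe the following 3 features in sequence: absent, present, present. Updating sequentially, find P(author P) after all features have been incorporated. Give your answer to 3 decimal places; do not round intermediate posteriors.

0.516

Apply Bayes' rule sequentially, carrying P(author P) forward.
After 'absent': normaliser = 0.65·0.3000 + 0.8·0.6000 + 0.8·0.1000; P(author P) ≈ 0.2583, P(author K) ≈ 0.6358, P(author N) ≈ 0.1060
After 'present': normaliser = 0.35·0.2583 + 0.2·0.6358 + 0.2·0.1060; P(author P) ≈ 0.3786, P(author K) ≈ 0.5326, P(author N) ≈ 0.0888
After 'present': normaliser = 0.35·0.3786 + 0.2·0.5326 + 0.2·0.0888; P(author P) ≈ 0.5161, P(author K) ≈ 0.4148, P(author N) ≈ 0.0691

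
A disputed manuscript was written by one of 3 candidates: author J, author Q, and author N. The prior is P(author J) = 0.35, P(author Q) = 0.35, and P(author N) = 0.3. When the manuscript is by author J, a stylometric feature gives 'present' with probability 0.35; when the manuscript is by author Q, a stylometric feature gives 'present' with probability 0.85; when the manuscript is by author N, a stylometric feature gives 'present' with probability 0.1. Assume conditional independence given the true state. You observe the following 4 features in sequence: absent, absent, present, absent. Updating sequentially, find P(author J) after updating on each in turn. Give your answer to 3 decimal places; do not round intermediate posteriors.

0.595

After 'absent': normaliser = 0.65·0.3500 + 0.15·0.3500 + 0.9·0.3000; P(author J) ≈ 0.4136, P(author Q) ≈ 0.0955, P(author N) ≈ 0.4909
After 'absent': normaliser = 0.65·0.4136 + 0.15·0.0955 + 0.9·0.4909; P(author J) ≈ 0.3708, P(author Q) ≈ 0.0197, P(author N) ≈ 0.6094
After 'present': normaliser = 0.35·0.3708 + 0.85·0.0197 + 0.1·0.6094; P(author J) ≈ 0.6255, P(author Q) ≈ 0.0809, P(author N) ≈ 0.2937
After 'absent': normaliser = 0.65·0.6255 + 0.15·0.0809 + 0.9·0.2937; P(author J) ≈ 0.5953, P(author Q) ≈ 0.0178, P(author N) ≈ 0.3870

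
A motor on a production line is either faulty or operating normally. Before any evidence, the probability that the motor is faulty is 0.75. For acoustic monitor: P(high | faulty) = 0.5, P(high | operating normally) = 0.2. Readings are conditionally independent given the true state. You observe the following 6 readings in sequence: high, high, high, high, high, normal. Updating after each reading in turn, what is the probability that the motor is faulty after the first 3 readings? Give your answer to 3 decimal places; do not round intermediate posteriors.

After 'high': P(faulty) = 0.5·0.7500 / (0.5·0.7500 + 0.2·0.2500) ≈ 0.8824
After 'high': P(faulty) = 0.5·0.8824 / (0.5·0.8824 + 0.2·0.1176) ≈ 0.9494
After 'high': P(faulty) = 0.5·0.9494 / (0.5·0.9494 + 0.2·0.0506) ≈ 0.9791

0.979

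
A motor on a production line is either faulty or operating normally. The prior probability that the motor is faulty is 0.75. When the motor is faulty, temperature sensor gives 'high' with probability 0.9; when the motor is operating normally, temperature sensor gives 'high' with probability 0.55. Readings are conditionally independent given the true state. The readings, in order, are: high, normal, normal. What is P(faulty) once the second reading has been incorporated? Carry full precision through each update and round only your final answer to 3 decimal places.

After 'high': P(faulty) = 0.9·0.7500 / (0.9·0.7500 + 0.55·0.2500) ≈ 0.8308
After 'normal': P(faulty) = 0.1·0.8308 / (0.1·0.8308 + 0.45·0.1692) ≈ 0.5217

0.522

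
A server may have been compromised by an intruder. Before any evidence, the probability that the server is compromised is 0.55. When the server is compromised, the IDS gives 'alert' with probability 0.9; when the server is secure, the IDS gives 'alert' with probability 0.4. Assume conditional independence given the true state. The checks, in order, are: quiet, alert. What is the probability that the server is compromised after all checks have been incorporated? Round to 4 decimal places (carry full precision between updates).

After 'quiet': P(compromised) = 0.1·0.5500 / (0.1·0.5500 + 0.6·0.4500) ≈ 0.1692
After 'alert': P(compromised) = 0.9·0.1692 / (0.9·0.1692 + 0.4·0.8308) ≈ 0.3143

0.3143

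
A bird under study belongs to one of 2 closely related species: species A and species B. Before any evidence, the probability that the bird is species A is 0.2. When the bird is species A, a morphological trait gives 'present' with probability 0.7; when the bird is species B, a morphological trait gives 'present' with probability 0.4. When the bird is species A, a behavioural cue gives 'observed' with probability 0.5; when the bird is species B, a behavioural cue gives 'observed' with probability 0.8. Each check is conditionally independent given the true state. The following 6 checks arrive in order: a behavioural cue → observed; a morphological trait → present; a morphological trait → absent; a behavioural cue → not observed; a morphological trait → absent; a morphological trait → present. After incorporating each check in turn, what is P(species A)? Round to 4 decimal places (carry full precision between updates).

0.2302

After a behavioural cue='observed': P(species A) = 0.5·0.2000 / (0.5·0.2000 + 0.8·0.8000) ≈ 0.1351
After a morphological trait='present': P(species A) = 0.7·0.1351 / (0.7·0.1351 + 0.4·0.8649) ≈ 0.2147
After a morphological trait='absent': P(species A) = 0.3·0.2147 / (0.3·0.2147 + 0.6·0.7853) ≈ 0.1203
After a behavioural cue='not observed': P(species A) = 0.5·0.1203 / (0.5·0.1203 + 0.2·0.8797) ≈ 0.2547
After a morphological trait='absent': P(species A) = 0.3·0.2547 / (0.3·0.2547 + 0.6·0.7453) ≈ 0.1460
After a morphological trait='present': P(species A) = 0.7·0.1460 / (0.7·0.1460 + 0.4·0.8540) ≈ 0.2302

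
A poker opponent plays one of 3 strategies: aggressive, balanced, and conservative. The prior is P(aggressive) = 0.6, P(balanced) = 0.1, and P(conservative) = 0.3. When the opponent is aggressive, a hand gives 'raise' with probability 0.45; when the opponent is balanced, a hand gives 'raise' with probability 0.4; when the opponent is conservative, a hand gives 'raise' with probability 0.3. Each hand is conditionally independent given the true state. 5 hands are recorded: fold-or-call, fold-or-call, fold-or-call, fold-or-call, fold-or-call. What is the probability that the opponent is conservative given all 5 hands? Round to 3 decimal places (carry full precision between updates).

0.570

After 'fold-or-call': normaliser = 0.55·0.6000 + 0.6·0.1000 + 0.7·0.3000; P(aggressive) ≈ 0.5500, P(balanced) ≈ 0.1000, P(conservative) ≈ 0.3500
After 'fold-or-call': normaliser = 0.55·0.5500 + 0.6·0.1000 + 0.7·0.3500; P(aggressive) ≈ 0.4979, P(balanced) ≈ 0.0988, P(conservative) ≈ 0.4033
After 'fold-or-call': normaliser = 0.55·0.4979 + 0.6·0.0988 + 0.7·0.4033; P(aggressive) ≈ 0.4450, P(balanced) ≈ 0.0963, P(conservative) ≈ 0.4587
After 'fold-or-call': normaliser = 0.55·0.4450 + 0.6·0.0963 + 0.7·0.4587; P(aggressive) ≈ 0.3925, P(balanced) ≈ 0.0926, P(conservative) ≈ 0.5149
After 'fold-or-call': normaliser = 0.55·0.3925 + 0.6·0.0926 + 0.7·0.5149; P(aggressive) ≈ 0.3416, P(balanced) ≈ 0.0880, P(conservative) ≈ 0.5704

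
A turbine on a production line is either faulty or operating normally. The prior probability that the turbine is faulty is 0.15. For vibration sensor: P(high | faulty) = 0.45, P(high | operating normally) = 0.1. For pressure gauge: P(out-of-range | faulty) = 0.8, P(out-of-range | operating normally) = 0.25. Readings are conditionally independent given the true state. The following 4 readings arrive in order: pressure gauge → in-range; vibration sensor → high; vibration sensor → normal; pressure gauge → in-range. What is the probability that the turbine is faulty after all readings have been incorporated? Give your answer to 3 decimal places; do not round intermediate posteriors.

0.033

After pressure gauge='in-range': P(faulty) = 0.2·0.1500 / (0.2·0.1500 + 0.75·0.8500) ≈ 0.0449
After vibration sensor='high': P(faulty) = 0.45·0.0449 / (0.45·0.0449 + 0.1·0.9551) ≈ 0.1748
After vibration sensor='normal': P(faulty) = 0.55·0.1748 / (0.55·0.1748 + 0.9·0.8252) ≈ 0.1146
After pressure gauge='in-range': P(faulty) = 0.2·0.1146 / (0.2·0.1146 + 0.75·0.8854) ≈ 0.0334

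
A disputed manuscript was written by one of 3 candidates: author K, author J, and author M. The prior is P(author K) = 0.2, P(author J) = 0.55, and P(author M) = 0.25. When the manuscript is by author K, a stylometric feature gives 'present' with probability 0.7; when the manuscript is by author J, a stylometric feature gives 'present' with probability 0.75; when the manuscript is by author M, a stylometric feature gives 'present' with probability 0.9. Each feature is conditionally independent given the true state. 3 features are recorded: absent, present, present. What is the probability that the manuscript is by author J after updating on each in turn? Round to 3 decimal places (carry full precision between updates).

After 'absent': normaliser = 0.3·0.2000 + 0.25·0.5500 + 0.1·0.2500; P(author K) ≈ 0.2697, P(author J) ≈ 0.6180, P(author M) ≈ 0.1124
After 'present': normaliser = 0.7·0.2697 + 0.75·0.6180 + 0.9·0.1124; P(author K) ≈ 0.2506, P(author J) ≈ 0.6152, P(author M) ≈ 0.1342
After 'present': normaliser = 0.7·0.2506 + 0.75·0.6152 + 0.9·0.1342; P(author K) ≈ 0.2315, P(author J) ≈ 0.6090, P(author M) ≈ 0.1595

0.609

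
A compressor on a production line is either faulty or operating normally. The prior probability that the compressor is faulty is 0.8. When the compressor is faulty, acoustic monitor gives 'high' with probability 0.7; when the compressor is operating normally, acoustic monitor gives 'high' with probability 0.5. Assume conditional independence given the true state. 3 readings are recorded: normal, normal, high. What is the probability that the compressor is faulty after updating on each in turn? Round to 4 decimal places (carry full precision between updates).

0.6684

After 'normal': P(faulty) = 0.3·0.8000 / (0.3·0.8000 + 0.5·0.2000) ≈ 0.7059
After 'normal': P(faulty) = 0.3·0.7059 / (0.3·0.7059 + 0.5·0.2941) ≈ 0.5902
After 'high': P(faulty) = 0.7·0.5902 / (0.7·0.5902 + 0.5·0.4098) ≈ 0.6684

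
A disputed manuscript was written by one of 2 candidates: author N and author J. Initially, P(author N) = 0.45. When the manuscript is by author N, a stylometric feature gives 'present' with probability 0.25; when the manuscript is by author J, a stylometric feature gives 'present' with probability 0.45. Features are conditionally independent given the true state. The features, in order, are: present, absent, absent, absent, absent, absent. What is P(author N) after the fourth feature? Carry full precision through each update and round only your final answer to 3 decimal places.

0.535

After 'present': P(author N) = 0.25·0.4500 / (0.25·0.4500 + 0.45·0.5500) ≈ 0.3125
After 'absent': P(author N) = 0.75·0.3125 / (0.75·0.3125 + 0.55·0.6875) ≈ 0.3827
After 'absent': P(author N) = 0.75·0.3827 / (0.75·0.3827 + 0.55·0.6173) ≈ 0.4581
After 'absent': P(author N) = 0.75·0.4581 / (0.75·0.4581 + 0.55·0.5419) ≈ 0.5354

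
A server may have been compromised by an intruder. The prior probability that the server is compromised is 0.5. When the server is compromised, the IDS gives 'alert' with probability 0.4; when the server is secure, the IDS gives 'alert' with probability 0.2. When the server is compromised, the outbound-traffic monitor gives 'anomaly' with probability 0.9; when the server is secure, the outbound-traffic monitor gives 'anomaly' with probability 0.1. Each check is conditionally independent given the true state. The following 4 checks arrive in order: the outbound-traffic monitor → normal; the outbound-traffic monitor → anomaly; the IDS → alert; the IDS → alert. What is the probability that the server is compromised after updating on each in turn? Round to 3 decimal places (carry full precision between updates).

After the outbound-traffic monitor='normal': P(compromised) = 0.1·0.5000 / (0.1·0.5000 + 0.9·0.5000) ≈ 0.1000
After the outbound-traffic monitor='anomaly': P(compromised) = 0.9·0.1000 / (0.9·0.1000 + 0.1·0.9000) ≈ 0.5000
After the IDS='alert': P(compromised) = 0.4·0.5000 / (0.4·0.5000 + 0.2·0.5000) ≈ 0.6667
After the IDS='alert': P(compromised) = 0.4·0.6667 / (0.4·0.6667 + 0.2·0.3333) ≈ 0.8000

0.800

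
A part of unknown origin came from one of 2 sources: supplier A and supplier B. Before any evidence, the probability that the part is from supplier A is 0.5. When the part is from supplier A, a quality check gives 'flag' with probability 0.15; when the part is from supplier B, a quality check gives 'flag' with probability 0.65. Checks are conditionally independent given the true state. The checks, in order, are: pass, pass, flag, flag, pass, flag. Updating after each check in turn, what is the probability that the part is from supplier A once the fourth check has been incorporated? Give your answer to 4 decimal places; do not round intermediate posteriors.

After 'pass': P(supplier A) = 0.85·0.5000 / (0.85·0.5000 + 0.35·0.5000) ≈ 0.7083
After 'pass': P(supplier A) = 0.85·0.7083 / (0.85·0.7083 + 0.35·0.2917) ≈ 0.8550
After 'flag': P(supplier A) = 0.15·0.8550 / (0.15·0.8550 + 0.65·0.1450) ≈ 0.5765
After 'flag': P(supplier A) = 0.15·0.5765 / (0.15·0.5765 + 0.65·0.4235) ≈ 0.2390

0.2390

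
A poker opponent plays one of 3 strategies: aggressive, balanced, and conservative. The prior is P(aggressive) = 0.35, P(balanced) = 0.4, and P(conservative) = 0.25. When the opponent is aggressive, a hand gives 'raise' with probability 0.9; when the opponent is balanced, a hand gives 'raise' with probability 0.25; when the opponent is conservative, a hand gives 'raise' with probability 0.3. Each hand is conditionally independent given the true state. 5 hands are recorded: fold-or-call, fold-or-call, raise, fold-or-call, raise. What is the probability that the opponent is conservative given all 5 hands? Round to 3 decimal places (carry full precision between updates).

0.416

Each posterior becomes the prior for the next update.
After 'fold-or-call': normaliser = 0.1·0.3500 + 0.75·0.4000 + 0.7·0.2500; P(aggressive) ≈ 0.0686, P(balanced) ≈ 0.5882, P(conservative) ≈ 0.3431
After 'fold-or-call': normaliser = 0.1·0.0686 + 0.75·0.5882 + 0.7·0.3431; P(aggressive) ≈ 0.0100, P(balanced) ≈ 0.6410, P(conservative) ≈ 0.3490
After 'raise': normaliser = 0.9·0.0100 + 0.25·0.6410 + 0.3·0.3490; P(aggressive) ≈ 0.0328, P(balanced) ≈ 0.5850, P(conservative) ≈ 0.3822
After 'fold-or-call': normaliser = 0.1·0.0328 + 0.75·0.5850 + 0.7·0.3822; P(aggressive) ≈ 0.0046, P(balanced) ≈ 0.6183, P(conservative) ≈ 0.3770
After 'raise': normaliser = 0.9·0.0046 + 0.25·0.6183 + 0.3·0.3770; P(aggressive) ≈ 0.0153, P(balanced) ≈ 0.5686, P(conservative) ≈ 0.4161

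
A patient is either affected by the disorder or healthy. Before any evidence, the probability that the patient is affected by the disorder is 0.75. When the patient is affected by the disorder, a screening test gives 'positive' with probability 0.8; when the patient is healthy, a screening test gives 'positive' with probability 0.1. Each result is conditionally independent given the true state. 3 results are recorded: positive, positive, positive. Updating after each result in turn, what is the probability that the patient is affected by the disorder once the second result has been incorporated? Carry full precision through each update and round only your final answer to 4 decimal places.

0.9948

After 'positive': P(affected) = 0.8·0.7500 / (0.8·0.7500 + 0.1·0.2500) ≈ 0.9600
After 'positive': P(affected) = 0.8·0.9600 / (0.8·0.9600 + 0.1·0.0400) ≈ 0.9948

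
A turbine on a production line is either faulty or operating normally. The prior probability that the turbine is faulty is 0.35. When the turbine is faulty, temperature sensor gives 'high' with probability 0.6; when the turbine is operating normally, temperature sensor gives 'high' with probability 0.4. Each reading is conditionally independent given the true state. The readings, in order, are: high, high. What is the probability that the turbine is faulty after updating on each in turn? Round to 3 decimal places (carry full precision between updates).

Each posterior becomes the prior for the next update.
After 'high': P(faulty) = 0.6·0.3500 / (0.6·0.3500 + 0.4·0.6500) ≈ 0.4468
After 'high': P(faulty) = 0.6·0.4468 / (0.6·0.4468 + 0.4·0.5532) ≈ 0.5478

0.548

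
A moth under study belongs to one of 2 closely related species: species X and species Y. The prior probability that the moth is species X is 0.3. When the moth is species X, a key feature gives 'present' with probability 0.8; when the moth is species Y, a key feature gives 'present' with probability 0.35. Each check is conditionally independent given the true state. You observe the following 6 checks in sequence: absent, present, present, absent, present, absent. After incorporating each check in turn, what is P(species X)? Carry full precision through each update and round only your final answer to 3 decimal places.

After 'absent': P(species X) = 0.2·0.3000 / (0.2·0.3000 + 0.65·0.7000) ≈ 0.1165
After 'present': P(species X) = 0.8·0.1165 / (0.8·0.1165 + 0.35·0.8835) ≈ 0.2316
After 'present': P(species X) = 0.8·0.2316 / (0.8·0.2316 + 0.35·0.7684) ≈ 0.4079
After 'absent': P(species X) = 0.2·0.4079 / (0.2·0.4079 + 0.65·0.5921) ≈ 0.1749
After 'present': P(species X) = 0.8·0.1749 / (0.8·0.1749 + 0.35·0.8251) ≈ 0.3264
After 'absent': P(species X) = 0.2·0.3264 / (0.2·0.3264 + 0.65·0.6736) ≈ 0.1297

0.130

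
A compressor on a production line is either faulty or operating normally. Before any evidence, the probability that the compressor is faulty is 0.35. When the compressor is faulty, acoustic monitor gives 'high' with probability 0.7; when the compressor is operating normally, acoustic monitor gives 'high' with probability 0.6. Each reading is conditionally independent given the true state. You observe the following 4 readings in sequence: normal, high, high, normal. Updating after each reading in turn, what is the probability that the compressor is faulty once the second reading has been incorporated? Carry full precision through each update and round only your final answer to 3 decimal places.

0.320

After 'normal': P(faulty) = 0.3·0.3500 / (0.3·0.3500 + 0.4·0.6500) ≈ 0.2877
After 'high': P(faulty) = 0.7·0.2877 / (0.7·0.2877 + 0.6·0.7123) ≈ 0.3203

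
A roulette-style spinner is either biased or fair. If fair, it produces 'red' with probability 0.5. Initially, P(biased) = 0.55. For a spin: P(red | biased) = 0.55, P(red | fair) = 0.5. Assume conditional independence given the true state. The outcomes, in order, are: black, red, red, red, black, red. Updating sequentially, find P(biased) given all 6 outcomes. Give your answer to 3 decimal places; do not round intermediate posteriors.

0.592

Each posterior becomes the prior for the next update.
After 'black': P(biased) = 0.45·0.5500 / (0.45·0.5500 + 0.5·0.4500) ≈ 0.5238
After 'red': P(biased) = 0.55·0.5238 / (0.55·0.5238 + 0.5·0.4762) ≈ 0.5475
After 'red': P(biased) = 0.55·0.5475 / (0.55·0.5475 + 0.5·0.4525) ≈ 0.5710
After 'red': P(biased) = 0.55·0.5710 / (0.55·0.5710 + 0.5·0.4290) ≈ 0.5942
After 'black': P(biased) = 0.45·0.5942 / (0.45·0.5942 + 0.5·0.4058) ≈ 0.5685
After 'red': P(biased) = 0.55·0.5685 / (0.55·0.5685 + 0.5·0.4315) ≈ 0.5917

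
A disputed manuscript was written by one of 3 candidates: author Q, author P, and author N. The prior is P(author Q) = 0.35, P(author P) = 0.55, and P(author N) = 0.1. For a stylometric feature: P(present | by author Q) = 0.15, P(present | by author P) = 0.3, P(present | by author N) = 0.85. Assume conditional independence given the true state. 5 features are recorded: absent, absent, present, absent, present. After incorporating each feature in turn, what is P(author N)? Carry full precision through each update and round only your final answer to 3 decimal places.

Each posterior becomes the prior for the next update.
After 'absent': normaliser = 0.85·0.3500 + 0.7·0.5500 + 0.15·0.1000; P(author Q) ≈ 0.4265, P(author P) ≈ 0.5520, P(author N) ≈ 0.0215
After 'absent': normaliser = 0.85·0.4265 + 0.7·0.5520 + 0.15·0.0215; P(author Q) ≈ 0.4820, P(author P) ≈ 0.5137, P(author N) ≈ 0.0043
After 'present': normaliser = 0.15·0.4820 + 0.3·0.5137 + 0.85·0.0043; P(author Q) ≈ 0.3143, P(author P) ≈ 0.6699, P(author N) ≈ 0.0158
After 'absent': normaliser = 0.85·0.3143 + 0.7·0.6699 + 0.15·0.0158; P(author Q) ≈ 0.3618, P(author P) ≈ 0.6350, P(author N) ≈ 0.0032
After 'present': normaliser = 0.15·0.3618 + 0.3·0.6350 + 0.85·0.0032; P(author Q) ≈ 0.2192, P(author P) ≈ 0.7697, P(author N) ≈ 0.0111

0.011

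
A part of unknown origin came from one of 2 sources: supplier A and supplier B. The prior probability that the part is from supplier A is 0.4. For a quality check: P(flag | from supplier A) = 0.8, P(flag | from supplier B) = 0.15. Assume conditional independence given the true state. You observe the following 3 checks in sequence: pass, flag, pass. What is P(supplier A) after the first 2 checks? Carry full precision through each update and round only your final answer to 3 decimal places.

After 'pass': P(supplier A) = 0.2·0.4000 / (0.2·0.4000 + 0.85·0.6000) ≈ 0.1356
After 'flag': P(supplier A) = 0.8·0.1356 / (0.8·0.1356 + 0.15·0.8644) ≈ 0.4555

0.456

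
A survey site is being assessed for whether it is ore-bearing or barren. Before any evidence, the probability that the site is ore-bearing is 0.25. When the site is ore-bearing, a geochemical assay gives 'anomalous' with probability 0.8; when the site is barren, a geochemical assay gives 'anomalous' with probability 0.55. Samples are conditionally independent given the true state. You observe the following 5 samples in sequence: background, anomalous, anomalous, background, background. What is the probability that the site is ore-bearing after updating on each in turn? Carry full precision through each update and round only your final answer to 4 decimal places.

After 'background': P(ore) = 0.2·0.2500 / (0.2·0.2500 + 0.45·0.7500) ≈ 0.1290
After 'anomalous': P(ore) = 0.8·0.1290 / (0.8·0.1290 + 0.55·0.8710) ≈ 0.1773
After 'anomalous': P(ore) = 0.8·0.1773 / (0.8·0.1773 + 0.55·0.8227) ≈ 0.2386
After 'background': P(ore) = 0.2·0.2386 / (0.2·0.2386 + 0.45·0.7614) ≈ 0.1223
After 'background': P(ore) = 0.2·0.1223 / (0.2·0.1223 + 0.45·0.8777) ≈ 0.0583

0.0583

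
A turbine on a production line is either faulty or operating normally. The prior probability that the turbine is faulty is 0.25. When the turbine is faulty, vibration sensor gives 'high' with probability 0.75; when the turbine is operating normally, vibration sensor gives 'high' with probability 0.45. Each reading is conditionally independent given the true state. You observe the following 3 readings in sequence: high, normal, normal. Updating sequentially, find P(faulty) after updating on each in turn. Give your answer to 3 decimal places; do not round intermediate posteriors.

After 'high': P(faulty) = 0.75·0.2500 / (0.75·0.2500 + 0.45·0.7500) ≈ 0.3571
After 'normal': P(faulty) = 0.25·0.3571 / (0.25·0.3571 + 0.55·0.6429) ≈ 0.2016
After 'normal': P(faulty) = 0.25·0.2016 / (0.25·0.2016 + 0.55·0.7984) ≈ 0.1030

0.103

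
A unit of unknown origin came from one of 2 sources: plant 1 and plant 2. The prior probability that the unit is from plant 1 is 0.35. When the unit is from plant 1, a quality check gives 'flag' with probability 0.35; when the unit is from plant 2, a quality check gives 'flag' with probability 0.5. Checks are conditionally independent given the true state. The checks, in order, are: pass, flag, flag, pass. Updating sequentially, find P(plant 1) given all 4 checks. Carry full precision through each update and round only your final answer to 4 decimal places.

After 'pass': P(plant 1) = 0.65·0.3500 / (0.65·0.3500 + 0.5·0.6500) ≈ 0.4118
After 'flag': P(plant 1) = 0.35·0.4118 / (0.35·0.4118 + 0.5·0.5882) ≈ 0.3289
After 'flag': P(plant 1) = 0.35·0.3289 / (0.35·0.3289 + 0.5·0.6711) ≈ 0.2554
After 'pass': P(plant 1) = 0.65·0.2554 / (0.65·0.2554 + 0.5·0.7446) ≈ 0.3084

0.3084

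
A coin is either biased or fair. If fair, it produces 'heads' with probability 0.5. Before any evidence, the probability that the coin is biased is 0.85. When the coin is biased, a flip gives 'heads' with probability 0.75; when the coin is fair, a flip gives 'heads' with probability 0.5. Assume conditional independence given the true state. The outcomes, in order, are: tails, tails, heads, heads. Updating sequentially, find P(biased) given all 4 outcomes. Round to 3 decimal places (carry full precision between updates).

0.761

After 'tails': P(biased) = 0.25·0.8500 / (0.25·0.8500 + 0.5·0.1500) ≈ 0.7391
After 'tails': P(biased) = 0.25·0.7391 / (0.25·0.7391 + 0.5·0.2609) ≈ 0.5862
After 'heads': P(biased) = 0.75·0.5862 / (0.75·0.5862 + 0.5·0.4138) ≈ 0.6800
After 'heads': P(biased) = 0.75·0.6800 / (0.75·0.6800 + 0.5·0.3200) ≈ 0.7612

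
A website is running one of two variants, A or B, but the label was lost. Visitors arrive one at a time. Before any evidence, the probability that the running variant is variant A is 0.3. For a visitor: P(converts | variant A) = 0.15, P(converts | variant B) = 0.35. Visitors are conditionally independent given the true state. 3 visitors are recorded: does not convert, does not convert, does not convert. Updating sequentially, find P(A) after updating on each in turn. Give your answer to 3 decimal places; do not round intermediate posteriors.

0.489

Apply Bayes' rule sequentially, carrying P(A) forward.
After 'does not convert': P(A) = 0.85·0.3000 / (0.85·0.3000 + 0.65·0.7000) ≈ 0.3592
After 'does not convert': P(A) = 0.85·0.3592 / (0.85·0.3592 + 0.65·0.6408) ≈ 0.4229
After 'does not convert': P(A) = 0.85·0.4229 / (0.85·0.4229 + 0.65·0.5771) ≈ 0.4894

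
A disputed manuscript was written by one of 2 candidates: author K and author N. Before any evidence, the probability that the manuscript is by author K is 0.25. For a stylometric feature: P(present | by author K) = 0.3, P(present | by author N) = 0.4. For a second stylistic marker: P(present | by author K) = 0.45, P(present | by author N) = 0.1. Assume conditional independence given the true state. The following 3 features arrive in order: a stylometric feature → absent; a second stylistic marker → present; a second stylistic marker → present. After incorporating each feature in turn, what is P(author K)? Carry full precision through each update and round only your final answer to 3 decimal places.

After a stylometric feature='absent': P(author K) = 0.7·0.2500 / (0.7·0.2500 + 0.6·0.7500) ≈ 0.2800
After a second stylistic marker='present': P(author K) = 0.45·0.2800 / (0.45·0.2800 + 0.1·0.7200) ≈ 0.6364
After a second stylistic marker='present': P(author K) = 0.45·0.6364 / (0.45·0.6364 + 0.1·0.3636) ≈ 0.8873

0.887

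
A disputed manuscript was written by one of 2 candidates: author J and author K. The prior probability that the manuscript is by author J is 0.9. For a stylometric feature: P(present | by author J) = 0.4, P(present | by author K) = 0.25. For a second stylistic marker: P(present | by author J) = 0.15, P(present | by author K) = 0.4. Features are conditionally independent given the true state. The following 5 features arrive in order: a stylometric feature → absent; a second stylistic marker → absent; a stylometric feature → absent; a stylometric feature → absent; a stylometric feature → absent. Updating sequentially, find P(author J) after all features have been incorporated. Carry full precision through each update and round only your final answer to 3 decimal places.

0.839

Each posterior becomes the prior for the next update.
After a stylometric feature='absent': P(author J) = 0.6·0.9000 / (0.6·0.9000 + 0.75·0.1000) ≈ 0.8780
After a second stylistic marker='absent': P(author J) = 0.85·0.8780 / (0.85·0.8780 + 0.6·0.1220) ≈ 0.9107
After a stylometric feature='absent': P(author J) = 0.6·0.9107 / (0.6·0.9107 + 0.75·0.0893) ≈ 0.8908
After a stylometric feature='absent': P(author J) = 0.6·0.8908 / (0.6·0.8908 + 0.75·0.1092) ≈ 0.8672
After a stylometric feature='absent': P(author J) = 0.6·0.8672 / (0.6·0.8672 + 0.75·0.1328) ≈ 0.8393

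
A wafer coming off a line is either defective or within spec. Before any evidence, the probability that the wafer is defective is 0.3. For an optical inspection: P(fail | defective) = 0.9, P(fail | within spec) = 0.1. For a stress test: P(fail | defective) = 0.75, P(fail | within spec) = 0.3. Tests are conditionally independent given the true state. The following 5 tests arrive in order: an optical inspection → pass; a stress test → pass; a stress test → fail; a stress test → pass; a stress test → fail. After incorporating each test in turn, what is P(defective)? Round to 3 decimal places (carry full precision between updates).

0.037

After an optical inspection='pass': P(defective) = 0.1·0.3000 / (0.1·0.3000 + 0.9·0.7000) ≈ 0.0455
After a stress test='pass': P(defective) = 0.25·0.0455 / (0.25·0.0455 + 0.7·0.9545) ≈ 0.0167
After a stress test='fail': P(defective) = 0.75·0.0167 / (0.75·0.0167 + 0.3·0.9833) ≈ 0.0408
After a stress test='pass': P(defective) = 0.25·0.0408 / (0.25·0.0408 + 0.7·0.9592) ≈ 0.0150
After a stress test='fail': P(defective) = 0.75·0.0150 / (0.75·0.0150 + 0.3·0.9850) ≈ 0.0366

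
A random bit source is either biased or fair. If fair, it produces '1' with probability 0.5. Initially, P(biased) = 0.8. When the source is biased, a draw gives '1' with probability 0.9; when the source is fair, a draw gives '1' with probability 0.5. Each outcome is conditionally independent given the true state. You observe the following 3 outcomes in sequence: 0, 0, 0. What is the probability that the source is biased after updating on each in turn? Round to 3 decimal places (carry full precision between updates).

0.031

After '0': P(biased) = 0.1·0.8000 / (0.1·0.8000 + 0.5·0.2000) ≈ 0.4444
After '0': P(biased) = 0.1·0.4444 / (0.1·0.4444 + 0.5·0.5556) ≈ 0.1379
After '0': P(biased) = 0.1·0.1379 / (0.1·0.1379 + 0.5·0.8621) ≈ 0.0310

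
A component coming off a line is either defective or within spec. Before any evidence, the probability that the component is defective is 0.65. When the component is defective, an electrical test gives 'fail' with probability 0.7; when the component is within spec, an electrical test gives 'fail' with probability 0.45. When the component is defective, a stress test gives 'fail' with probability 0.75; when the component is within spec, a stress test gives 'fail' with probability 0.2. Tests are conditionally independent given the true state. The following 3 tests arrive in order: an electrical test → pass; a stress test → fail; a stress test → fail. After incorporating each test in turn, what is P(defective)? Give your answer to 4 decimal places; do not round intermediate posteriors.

0.9344

After an electrical test='pass': P(defective) = 0.3·0.6500 / (0.3·0.6500 + 0.55·0.3500) ≈ 0.5032
After a stress test='fail': P(defective) = 0.75·0.5032 / (0.75·0.5032 + 0.2·0.4968) ≈ 0.7916
After a stress test='fail': P(defective) = 0.75·0.7916 / (0.75·0.7916 + 0.2·0.2084) ≈ 0.9344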